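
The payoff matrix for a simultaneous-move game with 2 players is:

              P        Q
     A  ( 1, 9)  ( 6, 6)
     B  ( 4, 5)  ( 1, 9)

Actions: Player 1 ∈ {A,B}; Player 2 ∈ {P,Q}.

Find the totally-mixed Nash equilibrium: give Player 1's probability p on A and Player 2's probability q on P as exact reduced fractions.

P1 mixes 4/7 on A; P2 mixes 5/8 on P

P1 indiff ⇒ q·1+(1-q)·6 = q·4+(1-q)·1 ⇒ q(-3) = (1-q)(-5) ⇒ q = 5/8
P2 indiff ⇒ p·9+(1-p)·5 = p·6+(1-p)·9 ⇒ p(3) = (1-p)(4) ⇒ p = 4/7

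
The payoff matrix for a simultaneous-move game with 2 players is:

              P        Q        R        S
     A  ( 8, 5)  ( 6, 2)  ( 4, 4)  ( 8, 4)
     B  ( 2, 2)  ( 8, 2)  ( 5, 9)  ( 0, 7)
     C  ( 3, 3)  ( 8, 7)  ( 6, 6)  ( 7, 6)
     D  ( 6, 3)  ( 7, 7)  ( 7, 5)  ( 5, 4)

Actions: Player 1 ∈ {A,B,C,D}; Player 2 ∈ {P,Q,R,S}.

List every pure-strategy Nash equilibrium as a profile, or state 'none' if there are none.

(A,P): NE
(A,Q): not NE [P1→C gives 8>6; P2→P gives 5>2]
(A,R): not NE [P1→D gives 7>4; P2→P gives 5>4]
(A,S): not NE [P2→P gives 5>4]
(B,P): not NE [P1→A gives 8>2; P2→R gives 9>2]
(B,Q): not NE [P2→R gives 9>2]
(B,R): not NE [P1→D gives 7>5]
(B,S): not NE [P1→A gives 8>0; P2→R gives 9>7]
(C,P): not NE [P1→A gives 8>3; P2→Q gives 7>3]
(C,Q): NE
(C,R): not NE [P1→D gives 7>6; P2→Q gives 7>6]
(C,S): not NE [P1→A gives 8>7; P2→Q gives 7>6]
(D,P): not NE [P1→A gives 8>6; P2→Q gives 7>3]
(D,Q): not NE [P1→C gives 8>7]
(D,R): not NE [P2→Q gives 7>5]
(D,S): not NE [P1→A gives 8>5; P2→Q gives 7>4]

NE set: (A,P), (C,Q)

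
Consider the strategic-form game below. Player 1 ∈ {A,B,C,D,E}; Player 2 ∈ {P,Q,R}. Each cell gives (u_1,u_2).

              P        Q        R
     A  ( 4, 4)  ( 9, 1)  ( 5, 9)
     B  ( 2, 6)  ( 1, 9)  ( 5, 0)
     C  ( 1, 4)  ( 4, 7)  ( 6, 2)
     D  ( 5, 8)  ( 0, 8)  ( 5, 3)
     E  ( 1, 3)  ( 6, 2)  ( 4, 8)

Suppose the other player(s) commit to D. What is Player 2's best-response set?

u_2(P vs D) = 8
u_2(Q vs D) = 8
u_2(R vs D) = 3
max payoff 8 at {P,Q}

P2 best: {P,Q}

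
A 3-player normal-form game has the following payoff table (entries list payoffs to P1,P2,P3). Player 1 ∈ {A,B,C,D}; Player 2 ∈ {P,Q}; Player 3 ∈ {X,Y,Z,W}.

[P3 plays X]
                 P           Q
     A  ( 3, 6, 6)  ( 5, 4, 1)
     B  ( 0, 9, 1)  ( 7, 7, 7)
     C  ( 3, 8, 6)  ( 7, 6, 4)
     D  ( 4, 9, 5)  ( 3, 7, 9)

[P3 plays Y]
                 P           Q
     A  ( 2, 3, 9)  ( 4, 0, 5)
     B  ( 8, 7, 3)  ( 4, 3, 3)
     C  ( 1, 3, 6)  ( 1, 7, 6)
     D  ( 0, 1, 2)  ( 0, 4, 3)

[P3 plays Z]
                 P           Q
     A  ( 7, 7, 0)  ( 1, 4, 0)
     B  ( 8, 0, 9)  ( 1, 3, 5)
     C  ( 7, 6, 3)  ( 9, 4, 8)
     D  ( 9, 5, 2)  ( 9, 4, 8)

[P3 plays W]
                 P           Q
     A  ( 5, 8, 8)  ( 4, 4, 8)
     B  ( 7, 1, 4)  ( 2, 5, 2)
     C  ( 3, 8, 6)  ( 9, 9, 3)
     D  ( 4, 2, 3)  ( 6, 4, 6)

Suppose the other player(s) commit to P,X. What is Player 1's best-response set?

u_1(A vs P,X) = 3
u_1(B vs P,X) = 0
u_1(C vs P,X) = 3
u_1(D vs P,X) = 4
max payoff 4 at {D}

argmax u_1 = {D}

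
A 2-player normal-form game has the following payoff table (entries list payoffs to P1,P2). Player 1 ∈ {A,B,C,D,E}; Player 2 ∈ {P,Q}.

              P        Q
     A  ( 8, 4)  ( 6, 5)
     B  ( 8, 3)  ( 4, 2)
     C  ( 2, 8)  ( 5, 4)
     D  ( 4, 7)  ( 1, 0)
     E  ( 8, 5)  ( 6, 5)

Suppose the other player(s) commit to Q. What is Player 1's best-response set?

P1 best: {A,E}

u_1(A vs Q) = 6
u_1(B vs Q) = 4
u_1(C vs Q) = 5
u_1(D vs Q) = 1
u_1(E vs Q) = 6
max payoff 6 at {A,E}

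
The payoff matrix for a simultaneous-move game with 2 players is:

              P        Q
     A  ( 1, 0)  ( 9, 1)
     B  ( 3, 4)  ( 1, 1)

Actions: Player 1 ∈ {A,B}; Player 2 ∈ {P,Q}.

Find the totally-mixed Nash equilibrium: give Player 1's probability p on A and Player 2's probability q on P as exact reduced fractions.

p=3/4, q=4/5

P1 indiff ⇒ q·1+(1-q)·9 = q·3+(1-q)·1 ⇒ q(-2) = (1-q)(-8) ⇒ q = 4/5
P2 indiff ⇒ p·0+(1-p)·4 = p·1+(1-p)·1 ⇒ p(-1) = (1-p)(-3) ⇒ p = 3/4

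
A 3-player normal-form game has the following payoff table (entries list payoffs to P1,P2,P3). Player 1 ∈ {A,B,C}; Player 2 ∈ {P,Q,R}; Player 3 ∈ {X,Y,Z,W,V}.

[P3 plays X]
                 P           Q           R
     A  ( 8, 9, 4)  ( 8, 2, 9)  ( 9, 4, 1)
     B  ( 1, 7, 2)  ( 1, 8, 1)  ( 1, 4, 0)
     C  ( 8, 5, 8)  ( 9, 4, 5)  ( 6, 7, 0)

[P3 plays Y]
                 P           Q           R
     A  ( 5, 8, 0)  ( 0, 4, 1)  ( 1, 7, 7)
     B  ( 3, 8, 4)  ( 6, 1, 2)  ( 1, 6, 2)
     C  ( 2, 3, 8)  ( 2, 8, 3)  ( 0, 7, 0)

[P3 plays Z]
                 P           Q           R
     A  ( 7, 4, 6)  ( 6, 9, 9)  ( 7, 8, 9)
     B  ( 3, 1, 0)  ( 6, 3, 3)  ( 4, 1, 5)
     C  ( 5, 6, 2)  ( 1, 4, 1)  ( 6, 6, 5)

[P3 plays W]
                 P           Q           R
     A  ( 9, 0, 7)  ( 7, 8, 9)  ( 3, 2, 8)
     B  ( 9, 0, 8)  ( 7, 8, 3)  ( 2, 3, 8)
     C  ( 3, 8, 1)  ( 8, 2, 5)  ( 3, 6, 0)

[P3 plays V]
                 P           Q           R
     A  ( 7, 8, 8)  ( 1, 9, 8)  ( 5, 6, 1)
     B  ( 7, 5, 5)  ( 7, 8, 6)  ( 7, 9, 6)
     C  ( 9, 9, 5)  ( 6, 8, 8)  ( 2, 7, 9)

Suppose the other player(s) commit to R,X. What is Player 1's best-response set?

u_1(A vs R,X) = 9
u_1(B vs R,X) = 1
u_1(C vs R,X) = 6
max payoff 9 at {A}

BR_1 = {A}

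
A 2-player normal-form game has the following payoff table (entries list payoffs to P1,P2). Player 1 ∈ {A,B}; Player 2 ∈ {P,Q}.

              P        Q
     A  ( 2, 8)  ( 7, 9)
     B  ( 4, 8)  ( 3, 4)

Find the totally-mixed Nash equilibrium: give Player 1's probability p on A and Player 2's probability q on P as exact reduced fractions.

P1 indiff ⇒ q·2+(1-q)·7 = q·4+(1-q)·3 ⇒ q(-2) = (1-q)(-4) ⇒ q = 2/3
P2 indiff ⇒ p·8+(1-p)·8 = p·9+(1-p)·4 ⇒ p(-1) = (1-p)(-4) ⇒ p = 4/5

p=4/5, q=2/3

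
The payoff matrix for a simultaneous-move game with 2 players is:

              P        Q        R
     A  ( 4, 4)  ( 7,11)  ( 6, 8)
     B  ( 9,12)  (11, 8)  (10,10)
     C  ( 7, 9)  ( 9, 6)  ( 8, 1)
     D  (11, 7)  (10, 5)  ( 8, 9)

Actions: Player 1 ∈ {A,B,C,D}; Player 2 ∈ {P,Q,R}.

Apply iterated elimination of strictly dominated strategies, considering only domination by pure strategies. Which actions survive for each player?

P1 drop A (B beats it: P:9>4 Q:11>7 R:10>6)
P1 drop C (B beats it: P:9>7 Q:11>9 R:10>8)
P2 drop Q (P beats it: B:12>8 D:7>5)
P1→{B,D} P2→{P,R}

Survivors P1:{B,D} P2:{P,R}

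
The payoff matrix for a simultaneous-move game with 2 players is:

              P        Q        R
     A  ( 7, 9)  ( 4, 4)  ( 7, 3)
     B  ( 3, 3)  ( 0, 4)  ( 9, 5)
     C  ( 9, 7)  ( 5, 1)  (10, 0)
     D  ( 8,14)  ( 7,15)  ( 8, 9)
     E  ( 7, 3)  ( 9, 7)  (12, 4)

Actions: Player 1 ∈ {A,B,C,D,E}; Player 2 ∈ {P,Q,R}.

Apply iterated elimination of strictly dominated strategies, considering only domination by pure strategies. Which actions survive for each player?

P1 drop A (C beats it: P:9>7 Q:5>4 R:10>7)
P1 drop B (C beats it: P:9>3 Q:5>0 R:10>9)
P2 drop R (Q beats it: C:1>0 D:15>9 E:7>4)
P1→{C,D,E} P2→{P,Q}

Survivors P1:{C,D,E} P2:{P,Q}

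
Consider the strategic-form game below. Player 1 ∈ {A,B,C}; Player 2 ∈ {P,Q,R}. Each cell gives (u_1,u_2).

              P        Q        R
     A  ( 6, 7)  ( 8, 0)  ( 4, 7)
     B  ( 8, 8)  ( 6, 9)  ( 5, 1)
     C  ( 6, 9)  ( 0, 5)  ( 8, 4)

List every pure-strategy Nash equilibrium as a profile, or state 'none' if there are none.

(A,P): not NE [P1→B gives 8>6]
(A,Q): not NE [P2→R gives 7>0]
(A,R): not NE [P1→C gives 8>4]
(B,P): not NE [P2→Q gives 9>8]
(B,Q): not NE [P1→A gives 8>6]
(B,R): not NE [P1→C gives 8>5; P2→Q gives 9>1]
(C,P): not NE [P1→B gives 8>6]
(C,Q): not NE [P1→A gives 8>0; P2→P gives 9>5]
(C,R): not NE [P2→P gives 9>4]

No pure NE.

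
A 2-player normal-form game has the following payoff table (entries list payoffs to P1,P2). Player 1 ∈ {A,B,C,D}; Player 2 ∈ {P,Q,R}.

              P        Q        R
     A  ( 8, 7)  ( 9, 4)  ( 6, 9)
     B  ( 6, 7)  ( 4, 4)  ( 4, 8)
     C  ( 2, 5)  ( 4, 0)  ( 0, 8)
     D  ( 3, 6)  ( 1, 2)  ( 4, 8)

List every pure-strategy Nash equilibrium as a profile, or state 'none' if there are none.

(A,P): not NE [P2→R gives 9>7]
(A,Q): not NE [P2→R gives 9>4]
(A,R): NE
(B,P): not NE [P1→A gives 8>6; P2→R gives 8>7]
(B,Q): not NE [P1→A gives 9>4; P2→R gives 8>4]
(B,R): not NE [P1→A gives 6>4]
(C,P): not NE [P1→A gives 8>2; P2→R gives 8>5]
(C,Q): not NE [P1→A gives 9>4; P2→R gives 8>0]
(C,R): not NE [P1→A gives 6>0]
(D,P): not NE [P1→A gives 8>3; P2→R gives 8>6]
(D,Q): not NE [P1→A gives 9>1; P2→R gives 8>2]
(D,R): not NE [P1→A gives 6>4]

PSNE = {(A,R)}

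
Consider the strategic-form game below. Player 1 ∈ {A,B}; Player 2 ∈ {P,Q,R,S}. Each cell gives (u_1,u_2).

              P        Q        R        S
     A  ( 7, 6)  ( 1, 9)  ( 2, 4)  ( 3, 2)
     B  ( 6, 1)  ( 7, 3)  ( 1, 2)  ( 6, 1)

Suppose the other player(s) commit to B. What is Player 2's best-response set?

P2 best: {Q}

u_2(P vs B) = 1
u_2(Q vs B) = 3
u_2(R vs B) = 2
u_2(S vs B) = 1
max payoff 3 at {Q}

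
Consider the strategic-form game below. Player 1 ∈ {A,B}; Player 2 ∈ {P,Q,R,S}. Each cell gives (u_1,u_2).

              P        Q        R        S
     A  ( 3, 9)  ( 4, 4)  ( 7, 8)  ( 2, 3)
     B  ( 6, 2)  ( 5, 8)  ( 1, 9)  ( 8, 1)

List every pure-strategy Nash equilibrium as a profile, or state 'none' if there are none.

Equilibria: none

(A,P): not NE [P1→B gives 6>3]
(A,Q): not NE [P1→B gives 5>4; P2→P gives 9>4]
(A,R): not NE [P2→P gives 9>8]
(A,S): not NE [P1→B gives 8>2; P2→P gives 9>3]
(B,P): not NE [P2→R gives 9>2]
(B,Q): not NE [P2→R gives 9>8]
(B,R): not NE [P1→A gives 7>1]
(B,S): not NE [P2→R gives 9>1]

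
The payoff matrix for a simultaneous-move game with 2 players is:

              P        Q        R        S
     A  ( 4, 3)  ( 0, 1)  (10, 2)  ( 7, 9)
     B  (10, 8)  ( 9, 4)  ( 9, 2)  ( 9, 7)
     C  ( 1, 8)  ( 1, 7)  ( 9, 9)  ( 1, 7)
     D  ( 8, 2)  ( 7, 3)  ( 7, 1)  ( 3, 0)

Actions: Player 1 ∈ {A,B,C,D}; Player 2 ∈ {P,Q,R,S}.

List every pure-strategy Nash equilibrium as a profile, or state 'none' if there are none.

(A,P): not NE [P1→B gives 10>4; P2→S gives 9>3]
(A,Q): not NE [P1→B gives 9>0; P2→S gives 9>1]
(A,R): not NE [P2→S gives 9>2]
(A,S): not NE [P1→B gives 9>7]
(B,P): NE
(B,Q): not NE [P2→P gives 8>4]
(B,R): not NE [P1→A gives 10>9; P2→P gives 8>2]
(B,S): not NE [P2→P gives 8>7]
(C,P): not NE [P1→B gives 10>1; P2→R gives 9>8]
(C,Q): not NE [P1→B gives 9>1; P2→R gives 9>7]
(C,R): not NE [P1→A gives 10>9]
(C,S): not NE [P1→B gives 9>1; P2→R gives 9>7]
(D,P): not NE [P1→B gives 10>8; P2→Q gives 3>2]
(D,Q): not NE [P1→B gives 9>7]
(D,R): not NE [P1→A gives 10>7; P2→Q gives 3>1]
(D,S): not NE [P1→B gives 9>3; P2→Q gives 3>0]

NE set: (B,P)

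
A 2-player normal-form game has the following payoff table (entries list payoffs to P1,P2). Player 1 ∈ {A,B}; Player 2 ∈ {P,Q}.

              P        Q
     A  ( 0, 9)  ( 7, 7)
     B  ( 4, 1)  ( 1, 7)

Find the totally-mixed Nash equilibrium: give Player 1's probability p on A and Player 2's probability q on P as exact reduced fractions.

P1 indiff ⇒ q·0+(1-q)·7 = q·4+(1-q)·1 ⇒ q(-4) = (1-q)(-6) ⇒ q = 3/5
P2 indiff ⇒ p·9+(1-p)·1 = p·7+(1-p)·7 ⇒ p(2) = (1-p)(6) ⇒ p = 3/4

P1 mixes 3/4 on A; P2 mixes 3/5 on P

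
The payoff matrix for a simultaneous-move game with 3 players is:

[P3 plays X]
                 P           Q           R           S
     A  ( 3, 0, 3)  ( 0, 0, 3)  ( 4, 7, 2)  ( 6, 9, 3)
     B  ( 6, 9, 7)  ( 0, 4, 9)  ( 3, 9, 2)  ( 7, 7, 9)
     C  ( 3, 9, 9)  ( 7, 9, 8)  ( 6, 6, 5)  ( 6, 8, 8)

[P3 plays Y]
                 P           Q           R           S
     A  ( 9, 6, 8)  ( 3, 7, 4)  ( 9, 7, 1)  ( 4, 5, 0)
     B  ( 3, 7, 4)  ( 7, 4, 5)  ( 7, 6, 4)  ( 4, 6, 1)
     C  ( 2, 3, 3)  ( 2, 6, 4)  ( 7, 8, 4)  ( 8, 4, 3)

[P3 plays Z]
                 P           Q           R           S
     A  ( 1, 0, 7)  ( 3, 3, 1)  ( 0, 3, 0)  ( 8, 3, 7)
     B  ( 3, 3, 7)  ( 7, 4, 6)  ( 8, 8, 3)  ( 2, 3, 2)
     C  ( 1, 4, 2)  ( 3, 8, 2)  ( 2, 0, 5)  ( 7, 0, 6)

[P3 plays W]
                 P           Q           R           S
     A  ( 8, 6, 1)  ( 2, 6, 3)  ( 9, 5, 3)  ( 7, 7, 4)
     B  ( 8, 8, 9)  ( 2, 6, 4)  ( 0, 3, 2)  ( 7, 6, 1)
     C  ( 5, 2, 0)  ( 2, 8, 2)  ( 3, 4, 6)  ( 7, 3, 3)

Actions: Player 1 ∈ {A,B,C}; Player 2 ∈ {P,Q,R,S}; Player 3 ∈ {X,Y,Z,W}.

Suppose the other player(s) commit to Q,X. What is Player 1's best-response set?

BR_1 = {C}

u_1(A vs Q,X) = 0
u_1(B vs Q,X) = 0
u_1(C vs Q,X) = 7
max payoff 7 at {C}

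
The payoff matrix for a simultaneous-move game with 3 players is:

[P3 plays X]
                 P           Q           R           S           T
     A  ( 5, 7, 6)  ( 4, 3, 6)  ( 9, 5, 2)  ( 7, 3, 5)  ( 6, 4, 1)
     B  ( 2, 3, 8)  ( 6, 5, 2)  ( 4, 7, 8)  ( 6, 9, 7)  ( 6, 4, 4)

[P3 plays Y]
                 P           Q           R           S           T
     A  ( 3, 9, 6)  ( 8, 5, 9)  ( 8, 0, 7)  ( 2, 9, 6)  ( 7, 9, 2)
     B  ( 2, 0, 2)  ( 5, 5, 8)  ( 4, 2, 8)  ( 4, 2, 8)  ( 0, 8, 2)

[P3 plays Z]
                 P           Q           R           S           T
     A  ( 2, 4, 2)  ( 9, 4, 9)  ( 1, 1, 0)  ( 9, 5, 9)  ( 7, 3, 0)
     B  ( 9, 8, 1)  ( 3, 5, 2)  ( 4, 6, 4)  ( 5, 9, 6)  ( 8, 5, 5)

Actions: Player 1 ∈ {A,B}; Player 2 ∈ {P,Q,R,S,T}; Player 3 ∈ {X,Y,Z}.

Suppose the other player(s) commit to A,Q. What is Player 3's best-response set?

u_3(X vs A,Q) = 6
u_3(Y vs A,Q) = 9
u_3(Z vs A,Q) = 9
max payoff 9 at {Y,Z}

BR_3 = {Y,Z}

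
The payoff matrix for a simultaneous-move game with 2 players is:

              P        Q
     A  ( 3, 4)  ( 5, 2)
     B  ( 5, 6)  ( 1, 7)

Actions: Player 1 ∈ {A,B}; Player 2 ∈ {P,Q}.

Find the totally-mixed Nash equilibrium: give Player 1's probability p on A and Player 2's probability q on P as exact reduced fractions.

P1 mixes 1/3 on A; P2 mixes 2/3 on P

P1 indiff ⇒ q·3+(1-q)·5 = q·5+(1-q)·1 ⇒ q(-2) = (1-q)(-4) ⇒ q = 2/3
P2 indiff ⇒ p·4+(1-p)·6 = p·2+(1-p)·7 ⇒ p(2) = (1-p)(1) ⇒ p = 1/3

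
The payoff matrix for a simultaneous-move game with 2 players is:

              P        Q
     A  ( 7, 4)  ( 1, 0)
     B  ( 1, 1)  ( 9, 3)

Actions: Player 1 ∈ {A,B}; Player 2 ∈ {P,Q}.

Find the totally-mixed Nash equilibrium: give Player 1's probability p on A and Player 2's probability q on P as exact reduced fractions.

P1 indiff ⇒ q·7+(1-q)·1 = q·1+(1-q)·9 ⇒ q(6) = (1-q)(8) ⇒ q = 4/7
P2 indiff ⇒ p·4+(1-p)·1 = p·0+(1-p)·3 ⇒ p(4) = (1-p)(2) ⇒ p = 1/3

P1 mixes 1/3 on A; P2 mixes 4/7 on P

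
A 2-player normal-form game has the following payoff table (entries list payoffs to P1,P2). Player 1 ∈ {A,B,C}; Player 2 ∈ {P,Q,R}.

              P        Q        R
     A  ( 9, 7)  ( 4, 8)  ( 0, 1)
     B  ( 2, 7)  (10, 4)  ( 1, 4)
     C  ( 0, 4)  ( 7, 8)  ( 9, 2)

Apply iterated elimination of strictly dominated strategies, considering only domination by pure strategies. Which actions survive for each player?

P2 drop R (P beats it: A:7>1 B:7>4 C:4>2)
P1 drop C (B beats it: P:2>0 Q:10>7)
P1→{A,B} P2→{P,Q}

IESDS → P1:{A,B} P2:{P,Q}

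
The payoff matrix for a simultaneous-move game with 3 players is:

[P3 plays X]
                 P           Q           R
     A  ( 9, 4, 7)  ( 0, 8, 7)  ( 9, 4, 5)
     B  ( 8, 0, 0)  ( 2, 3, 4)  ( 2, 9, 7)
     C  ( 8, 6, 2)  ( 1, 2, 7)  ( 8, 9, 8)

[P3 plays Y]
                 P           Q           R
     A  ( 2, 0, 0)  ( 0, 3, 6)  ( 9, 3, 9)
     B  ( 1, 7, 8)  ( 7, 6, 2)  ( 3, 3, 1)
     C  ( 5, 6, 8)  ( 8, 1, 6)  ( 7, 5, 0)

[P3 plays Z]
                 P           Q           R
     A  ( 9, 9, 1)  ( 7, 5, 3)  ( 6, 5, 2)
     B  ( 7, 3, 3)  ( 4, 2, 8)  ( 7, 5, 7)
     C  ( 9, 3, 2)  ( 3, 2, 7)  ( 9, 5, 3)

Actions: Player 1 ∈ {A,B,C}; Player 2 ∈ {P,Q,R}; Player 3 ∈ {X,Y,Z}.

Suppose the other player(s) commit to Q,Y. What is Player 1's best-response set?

u_1(A vs Q,Y) = 0
u_1(B vs Q,Y) = 7
u_1(C vs Q,Y) = 8
max payoff 8 at {C}

argmax u_1 = {C}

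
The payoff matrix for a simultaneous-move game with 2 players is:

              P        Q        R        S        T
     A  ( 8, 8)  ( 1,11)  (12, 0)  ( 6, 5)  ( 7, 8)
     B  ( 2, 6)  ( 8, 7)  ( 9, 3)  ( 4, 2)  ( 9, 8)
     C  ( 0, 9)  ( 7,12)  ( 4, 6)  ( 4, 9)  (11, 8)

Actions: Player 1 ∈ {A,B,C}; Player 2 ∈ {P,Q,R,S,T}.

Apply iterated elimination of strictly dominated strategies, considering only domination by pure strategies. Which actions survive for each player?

P2 drop P (Q beats it: A:11>8 B:7>6 C:12>9)
P2 drop R (Q beats it: A:11>0 B:7>3 C:12>6)
P2 drop S (Q beats it: A:11>5 B:7>2 C:12>9)
P1 drop A (B beats it: Q:8>1 T:9>7)
P1→{B,C} P2→{Q,T}

IESDS → P1:{B,C} P2:{Q,T}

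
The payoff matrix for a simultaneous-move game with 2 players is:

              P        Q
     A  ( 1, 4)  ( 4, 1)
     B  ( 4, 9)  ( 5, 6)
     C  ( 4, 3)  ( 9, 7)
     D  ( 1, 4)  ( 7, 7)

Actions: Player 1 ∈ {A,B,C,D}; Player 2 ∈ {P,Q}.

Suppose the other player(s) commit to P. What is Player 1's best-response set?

u_1(A vs P) = 1
u_1(B vs P) = 4
u_1(C vs P) = 4
u_1(D vs P) = 1
max payoff 4 at {B,C}

BR_1 = {B,C}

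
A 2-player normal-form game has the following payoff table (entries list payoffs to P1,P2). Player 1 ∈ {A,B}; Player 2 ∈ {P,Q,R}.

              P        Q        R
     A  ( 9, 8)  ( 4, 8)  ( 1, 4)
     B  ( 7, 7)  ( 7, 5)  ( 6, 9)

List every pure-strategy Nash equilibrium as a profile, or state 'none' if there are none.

(A,P): NE
(A,Q): not NE [P1→B gives 7>4]
(A,R): not NE [P1→B gives 6>1; P2→Q gives 8>4]
(B,P): not NE [P1→A gives 9>7; P2→R gives 9>7]
(B,Q): not NE [P2→R gives 9>5]
(B,R): NE

PSNE = {(A,P), (B,R)}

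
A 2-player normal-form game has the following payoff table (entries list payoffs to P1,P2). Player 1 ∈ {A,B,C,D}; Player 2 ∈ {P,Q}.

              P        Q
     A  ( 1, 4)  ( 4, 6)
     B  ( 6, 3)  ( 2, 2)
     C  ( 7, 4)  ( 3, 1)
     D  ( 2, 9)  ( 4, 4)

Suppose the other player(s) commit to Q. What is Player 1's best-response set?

u_1(A vs Q) = 4
u_1(B vs Q) = 2
u_1(C vs Q) = 3
u_1(D vs Q) = 4
max payoff 4 at {A,D}

P1 best: {A,D}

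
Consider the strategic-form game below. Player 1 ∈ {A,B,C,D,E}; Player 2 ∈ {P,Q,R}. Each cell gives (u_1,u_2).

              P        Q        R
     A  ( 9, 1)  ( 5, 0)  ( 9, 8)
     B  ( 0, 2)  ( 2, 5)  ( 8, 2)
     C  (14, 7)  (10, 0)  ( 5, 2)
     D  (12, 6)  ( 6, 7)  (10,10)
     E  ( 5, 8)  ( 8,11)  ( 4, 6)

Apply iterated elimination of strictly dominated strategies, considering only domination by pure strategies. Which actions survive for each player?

IESDS → P1:{C,D} P2:{P,R}

P1 drop A (D beats it: P:12>9 Q:6>5 R:10>9)
P1 drop B (D beats it: P:12>0 Q:6>2 R:10>8)
P1 drop E (C beats it: P:14>5 Q:10>8 R:5>4)
P2 drop Q (R beats it: C:2>0 D:10>7)
P1→{C,D} P2→{P,R}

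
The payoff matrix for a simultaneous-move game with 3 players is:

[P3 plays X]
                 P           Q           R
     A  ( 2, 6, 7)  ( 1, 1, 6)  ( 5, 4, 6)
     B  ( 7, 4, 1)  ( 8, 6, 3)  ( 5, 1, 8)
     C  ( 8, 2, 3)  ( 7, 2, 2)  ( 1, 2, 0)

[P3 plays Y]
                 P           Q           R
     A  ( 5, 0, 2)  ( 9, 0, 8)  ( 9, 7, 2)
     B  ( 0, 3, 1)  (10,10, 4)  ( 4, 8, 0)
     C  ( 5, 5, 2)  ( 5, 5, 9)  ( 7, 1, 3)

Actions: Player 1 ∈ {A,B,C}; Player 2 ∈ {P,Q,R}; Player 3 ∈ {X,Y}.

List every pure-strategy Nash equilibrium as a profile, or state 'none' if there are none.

PSNE = {(B,Q,Y), (C,P,X)}

(A,P,X): not NE [P1→C gives 8>2]
(A,P,Y): not NE [P2→R gives 7>0; P3→X gives 7>2]
(A,Q,X): not NE [P1→B gives 8>1; P2→P gives 6>1; P3→Y gives 8>6]
(A,Q,Y): not NE [P1→B gives 10>9; P2→R gives 7>0]
(A,R,X): not NE [P2→P gives 6>4]
(A,R,Y): not NE [P3→X gives 6>2]
(B,P,X): not NE [P1→C gives 8>7; P2→Q gives 6>4]
(B,P,Y): not NE [P1→C gives 5>0; P2→Q gives 10>3]
(B,Q,X): not NE [P3→Y gives 4>3]
(B,Q,Y): NE
(B,R,X): not NE [P2→Q gives 6>1]
(B,R,Y): not NE [P1→A gives 9>4; P2→Q gives 10>8; P3→X gives 8>0]
(C,P,X): NE
(C,P,Y): not NE [P3→X gives 3>2]
(C,Q,X): not NE [P1→B gives 8>7; P3→Y gives 9>2]
(C,Q,Y): not NE [P1→B gives 10>5]
(C,R,X): not NE [P1→B gives 5>1; P3→Y gives 3>0]
(C,R,Y): not NE [P1→A gives 9>7; P2→Q gives 5>1]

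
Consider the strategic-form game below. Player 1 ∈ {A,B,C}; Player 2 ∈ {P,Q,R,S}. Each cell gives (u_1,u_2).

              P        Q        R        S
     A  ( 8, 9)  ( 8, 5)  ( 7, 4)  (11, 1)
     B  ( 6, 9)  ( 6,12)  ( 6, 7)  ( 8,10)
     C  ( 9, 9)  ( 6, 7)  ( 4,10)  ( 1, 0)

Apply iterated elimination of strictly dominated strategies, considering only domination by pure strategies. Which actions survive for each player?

IESDS → P1:{A,C} P2:{P,R}

P1 drop B (A beats it: P:8>6 Q:8>6 R:7>6 S:11>8)
P2 drop Q (P beats it: A:9>5 C:9>7)
P2 drop S (P beats it: A:9>1 C:9>0)
P1→{A,C} P2→{P,R}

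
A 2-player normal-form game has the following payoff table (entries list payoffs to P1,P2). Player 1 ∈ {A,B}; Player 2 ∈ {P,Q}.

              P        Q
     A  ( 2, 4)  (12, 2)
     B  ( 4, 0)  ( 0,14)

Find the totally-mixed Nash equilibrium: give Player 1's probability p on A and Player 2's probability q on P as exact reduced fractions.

P1 indiff ⇒ q·2+(1-q)·12 = q·4+(1-q)·0 ⇒ q(-2) = (1-q)(-12) ⇒ q = 6/7
P2 indiff ⇒ p·4+(1-p)·0 = p·2+(1-p)·14 ⇒ p(2) = (1-p)(14) ⇒ p = 7/8

(p,q) = (7/8, 6/7)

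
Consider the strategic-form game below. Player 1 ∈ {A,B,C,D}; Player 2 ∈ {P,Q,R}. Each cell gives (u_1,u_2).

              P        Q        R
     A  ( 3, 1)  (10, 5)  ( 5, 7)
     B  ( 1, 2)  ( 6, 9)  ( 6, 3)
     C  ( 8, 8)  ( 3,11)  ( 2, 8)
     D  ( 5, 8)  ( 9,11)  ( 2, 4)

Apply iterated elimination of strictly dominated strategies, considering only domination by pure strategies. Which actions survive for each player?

Remaining: P1:{A,B} P2:{Q,R}

P2 drop P (Q beats it: A:5>1 B:9>2 C:11>8 D:11>8)
P1 drop C (A beats it: Q:10>3 R:5>2)
P1 drop D (A beats it: Q:10>9 R:5>2)
P1→{A,B} P2→{Q,R}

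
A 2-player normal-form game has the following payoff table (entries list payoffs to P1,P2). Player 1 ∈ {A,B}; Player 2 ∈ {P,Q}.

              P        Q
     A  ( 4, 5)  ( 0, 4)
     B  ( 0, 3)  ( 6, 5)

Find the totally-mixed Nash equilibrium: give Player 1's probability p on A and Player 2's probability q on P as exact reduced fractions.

(p,q) = (2/3, 3/5)

P1 indiff ⇒ q·4+(1-q)·0 = q·0+(1-q)·6 ⇒ q(4) = (1-q)(6) ⇒ q = 3/5
P2 indiff ⇒ p·5+(1-p)·3 = p·4+(1-p)·5 ⇒ p(1) = (1-p)(2) ⇒ p = 2/3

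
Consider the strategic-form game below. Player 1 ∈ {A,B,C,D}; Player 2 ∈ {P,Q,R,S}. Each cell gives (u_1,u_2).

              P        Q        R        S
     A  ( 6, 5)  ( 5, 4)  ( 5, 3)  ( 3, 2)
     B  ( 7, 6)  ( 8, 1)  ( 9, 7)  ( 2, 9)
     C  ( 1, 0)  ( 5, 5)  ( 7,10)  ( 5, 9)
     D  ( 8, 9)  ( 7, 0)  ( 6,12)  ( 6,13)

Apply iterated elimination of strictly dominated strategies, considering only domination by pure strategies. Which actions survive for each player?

Remaining: P1:{B,C,D} P2:{R,S}

P1 drop A (D beats it: P:8>6 Q:7>5 R:6>5 S:6>3)
P2 drop P (R beats it: B:7>6 C:10>0 D:12>9)
P2 drop Q (R beats it: B:7>1 C:10>5 D:12>0)
P1→{B,C,D} P2→{R,S}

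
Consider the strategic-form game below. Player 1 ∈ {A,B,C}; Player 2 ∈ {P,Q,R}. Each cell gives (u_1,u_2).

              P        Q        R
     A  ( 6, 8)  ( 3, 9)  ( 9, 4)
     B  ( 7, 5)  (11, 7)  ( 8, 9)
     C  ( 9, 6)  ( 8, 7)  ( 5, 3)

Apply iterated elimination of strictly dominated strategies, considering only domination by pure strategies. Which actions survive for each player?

IESDS → P1:{A,B} P2:{Q,R}

P2 drop P (Q beats it: A:9>8 B:7>5 C:7>6)
P1 drop C (B beats it: Q:11>8 R:8>5)
P1→{A,B} P2→{Q,R}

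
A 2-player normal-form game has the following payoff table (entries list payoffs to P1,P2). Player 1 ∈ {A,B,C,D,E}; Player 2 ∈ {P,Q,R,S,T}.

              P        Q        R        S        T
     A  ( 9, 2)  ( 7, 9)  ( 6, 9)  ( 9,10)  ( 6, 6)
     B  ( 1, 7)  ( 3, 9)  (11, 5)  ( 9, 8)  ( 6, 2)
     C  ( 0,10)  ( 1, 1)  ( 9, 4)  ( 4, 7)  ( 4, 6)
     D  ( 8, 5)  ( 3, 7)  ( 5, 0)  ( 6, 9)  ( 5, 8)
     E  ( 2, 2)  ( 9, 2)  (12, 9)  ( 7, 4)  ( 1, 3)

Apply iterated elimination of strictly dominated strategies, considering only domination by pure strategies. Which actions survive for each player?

P1 drop C (B beats it: P:1>0 Q:3>1 R:11>9 S:9>4 T:6>4)
P1 drop D (A beats it: P:9>8 Q:7>3 R:6>5 S:9>6 T:6>5)
P2 drop P (S beats it: A:10>2 B:8>7 E:4>2)
P2 drop T (R beats it: A:9>6 B:5>2 E:9>3)
P1→{A,B,E} P2→{Q,R,S}

IESDS → P1:{A,B,E} P2:{Q,R,S}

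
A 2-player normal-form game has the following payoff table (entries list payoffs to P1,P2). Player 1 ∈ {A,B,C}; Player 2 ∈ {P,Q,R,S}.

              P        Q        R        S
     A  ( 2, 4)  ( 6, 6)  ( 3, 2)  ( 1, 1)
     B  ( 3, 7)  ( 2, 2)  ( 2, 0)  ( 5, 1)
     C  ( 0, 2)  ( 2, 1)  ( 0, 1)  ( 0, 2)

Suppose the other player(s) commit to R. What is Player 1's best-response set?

u_1(A vs R) = 3
u_1(B vs R) = 2
u_1(C vs R) = 0
max payoff 3 at {A}

argmax u_1 = {A}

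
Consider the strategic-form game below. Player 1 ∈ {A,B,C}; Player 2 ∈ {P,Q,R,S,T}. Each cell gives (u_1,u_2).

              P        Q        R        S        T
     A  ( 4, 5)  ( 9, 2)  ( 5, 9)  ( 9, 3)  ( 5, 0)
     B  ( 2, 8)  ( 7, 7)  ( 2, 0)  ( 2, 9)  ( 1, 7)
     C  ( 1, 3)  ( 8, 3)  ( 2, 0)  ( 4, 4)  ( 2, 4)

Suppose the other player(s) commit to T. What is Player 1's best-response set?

u_1(A vs T) = 5
u_1(B vs T) = 1
u_1(C vs T) = 2
max payoff 5 at {A}

P1 best: {A}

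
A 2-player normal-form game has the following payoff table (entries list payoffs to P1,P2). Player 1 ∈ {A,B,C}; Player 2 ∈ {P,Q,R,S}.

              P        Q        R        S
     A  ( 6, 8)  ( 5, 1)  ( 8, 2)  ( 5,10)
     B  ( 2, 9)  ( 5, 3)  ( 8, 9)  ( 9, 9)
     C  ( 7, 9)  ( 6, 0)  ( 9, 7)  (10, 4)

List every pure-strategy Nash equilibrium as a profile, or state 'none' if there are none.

NE set: (C,P)

(A,P): not NE [P1→C gives 7>6; P2→S gives 10>8]
(A,Q): not NE [P1→C gives 6>5; P2→S gives 10>1]
(A,R): not NE [P1→C gives 9>8; P2→S gives 10>2]
(A,S): not NE [P1→C gives 10>5]
(B,P): not NE [P1→C gives 7>2]
(B,Q): not NE [P1→C gives 6>5; P2→S gives 9>3]
(B,R): not NE [P1→C gives 9>8]
(B,S): not NE [P1→C gives 10>9]
(C,P): NE
(C,Q): not NE [P2→P gives 9>0]
(C,R): not NE [P2→P gives 9>7]
(C,S): not NE [P2→P gives 9>4]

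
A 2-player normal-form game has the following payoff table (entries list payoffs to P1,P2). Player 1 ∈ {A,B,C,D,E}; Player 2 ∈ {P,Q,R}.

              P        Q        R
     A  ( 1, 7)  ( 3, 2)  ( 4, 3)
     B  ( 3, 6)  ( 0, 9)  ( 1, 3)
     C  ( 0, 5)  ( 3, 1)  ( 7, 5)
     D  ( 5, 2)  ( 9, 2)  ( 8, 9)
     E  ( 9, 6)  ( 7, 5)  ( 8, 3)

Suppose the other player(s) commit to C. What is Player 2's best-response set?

argmax u_2 = {P,R}

u_2(P vs C) = 5
u_2(Q vs C) = 1
u_2(R vs C) = 5
max payoff 5 at {P,R}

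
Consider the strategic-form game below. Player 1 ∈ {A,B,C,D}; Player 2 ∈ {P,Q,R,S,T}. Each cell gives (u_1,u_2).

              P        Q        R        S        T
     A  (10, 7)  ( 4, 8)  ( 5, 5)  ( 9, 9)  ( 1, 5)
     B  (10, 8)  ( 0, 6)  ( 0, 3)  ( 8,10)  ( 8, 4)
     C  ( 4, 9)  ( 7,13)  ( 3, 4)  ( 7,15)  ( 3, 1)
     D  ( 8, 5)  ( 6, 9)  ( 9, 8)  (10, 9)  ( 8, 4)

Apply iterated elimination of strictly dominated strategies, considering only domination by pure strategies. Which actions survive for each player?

Remaining: P1:{C,D} P2:{Q,S}

P2 drop P (S beats it: A:9>7 B:10>8 C:15>9 D:9>5)
P1 drop A (D beats it: Q:6>4 R:9>5 S:10>9 T:8>1)
P2 drop R (Q beats it: B:6>3 C:13>4 D:9>8)
P2 drop T (Q beats it: B:6>4 C:13>1 D:9>4)
P1 drop B (D beats it: Q:6>0 S:10>8)
P1→{C,D} P2→{Q,S}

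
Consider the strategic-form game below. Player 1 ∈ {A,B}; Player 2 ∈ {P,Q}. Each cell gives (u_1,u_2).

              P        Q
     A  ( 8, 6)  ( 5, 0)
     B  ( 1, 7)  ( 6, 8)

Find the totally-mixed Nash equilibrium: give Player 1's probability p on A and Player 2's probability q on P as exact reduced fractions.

P1 indiff ⇒ q·8+(1-q)·5 = q·1+(1-q)·6 ⇒ q(7) = (1-q)(1) ⇒ q = 1/8
P2 indiff ⇒ p·6+(1-p)·7 = p·0+(1-p)·8 ⇒ p(6) = (1-p)(1) ⇒ p = 1/7

p=1/7, q=1/8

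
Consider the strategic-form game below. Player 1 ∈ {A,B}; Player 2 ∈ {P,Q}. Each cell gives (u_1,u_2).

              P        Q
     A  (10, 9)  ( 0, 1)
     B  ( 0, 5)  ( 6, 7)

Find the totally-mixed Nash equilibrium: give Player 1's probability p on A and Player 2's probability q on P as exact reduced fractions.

(p,q) = (1/5, 3/8)

P1 indiff ⇒ q·10+(1-q)·0 = q·0+(1-q)·6 ⇒ q(10) = (1-q)(6) ⇒ q = 3/8
P2 indiff ⇒ p·9+(1-p)·5 = p·1+(1-p)·7 ⇒ p(8) = (1-p)(2) ⇒ p = 1/5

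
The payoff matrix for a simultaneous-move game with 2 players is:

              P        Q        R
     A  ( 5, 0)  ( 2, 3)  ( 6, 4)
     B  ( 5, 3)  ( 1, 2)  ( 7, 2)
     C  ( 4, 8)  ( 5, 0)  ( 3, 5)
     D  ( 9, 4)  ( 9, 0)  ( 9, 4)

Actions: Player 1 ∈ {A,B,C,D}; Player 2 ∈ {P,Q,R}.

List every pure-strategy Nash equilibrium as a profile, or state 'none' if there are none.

(A,P): not NE [P1→D gives 9>5; P2→R gives 4>0]
(A,Q): not NE [P1→D gives 9>2; P2→R gives 4>3]
(A,R): not NE [P1→D gives 9>6]
(B,P): not NE [P1→D gives 9>5]
(B,Q): not NE [P1→D gives 9>1; P2→P gives 3>2]
(B,R): not NE [P1→D gives 9>7; P2→P gives 3>2]
(C,P): not NE [P1→D gives 9>4]
(C,Q): not NE [P1→D gives 9>5; P2→P gives 8>0]
(C,R): not NE [P1→D gives 9>3; P2→P gives 8>5]
(D,P): NE
(D,Q): not NE [P2→R gives 4>0]
(D,R): NE

Nash profiles: (D,P), (D,R)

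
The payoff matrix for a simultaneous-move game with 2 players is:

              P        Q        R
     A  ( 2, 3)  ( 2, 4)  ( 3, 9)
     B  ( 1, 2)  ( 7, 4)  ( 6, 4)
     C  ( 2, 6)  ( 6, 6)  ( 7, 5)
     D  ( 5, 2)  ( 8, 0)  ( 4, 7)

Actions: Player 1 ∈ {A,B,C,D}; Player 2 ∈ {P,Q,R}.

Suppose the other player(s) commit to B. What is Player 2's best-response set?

P2 best: {Q,R}

u_2(P vs B) = 2
u_2(Q vs B) = 4
u_2(R vs B) = 4
max payoff 4 at {Q,R}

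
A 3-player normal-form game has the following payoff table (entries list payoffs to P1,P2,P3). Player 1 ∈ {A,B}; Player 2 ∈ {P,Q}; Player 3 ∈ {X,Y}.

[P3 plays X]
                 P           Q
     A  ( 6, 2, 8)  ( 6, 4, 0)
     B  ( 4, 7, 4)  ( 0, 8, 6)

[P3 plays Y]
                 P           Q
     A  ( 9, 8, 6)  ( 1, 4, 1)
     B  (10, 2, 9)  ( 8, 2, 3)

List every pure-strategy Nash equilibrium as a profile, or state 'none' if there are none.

NE set: (B,P,Y)

(A,P,X): not NE [P2→Q gives 4>2]
(A,P,Y): not NE [P1→B gives 10>9; P3→X gives 8>6]
(A,Q,X): not NE [P3→Y gives 1>0]
(A,Q,Y): not NE [P1→B gives 8>1; P2→P gives 8>4]
(B,P,X): not NE [P1→A gives 6>4; P2→Q gives 8>7; P3→Y gives 9>4]
(B,P,Y): NE
(B,Q,X): not NE [P1→A gives 6>0]
(B,Q,Y): not NE [P3→X gives 6>3]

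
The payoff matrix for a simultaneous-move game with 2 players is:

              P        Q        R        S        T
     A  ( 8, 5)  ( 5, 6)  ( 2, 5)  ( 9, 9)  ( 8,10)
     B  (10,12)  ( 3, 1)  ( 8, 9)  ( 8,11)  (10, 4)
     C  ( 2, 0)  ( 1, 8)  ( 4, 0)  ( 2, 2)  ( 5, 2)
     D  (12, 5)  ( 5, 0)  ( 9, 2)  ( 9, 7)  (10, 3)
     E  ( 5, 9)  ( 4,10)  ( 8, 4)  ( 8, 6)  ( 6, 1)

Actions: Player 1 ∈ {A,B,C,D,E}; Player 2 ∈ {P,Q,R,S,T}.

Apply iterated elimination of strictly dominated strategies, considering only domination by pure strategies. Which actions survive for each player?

P1 drop C (B beats it: P:10>2 Q:3>1 R:8>4 S:8>2 T:10>5)
P1 drop E (D beats it: P:12>5 Q:5>4 R:9>8 S:9>8 T:10>6)
P2 drop Q (S beats it: A:9>6 B:11>1 D:7>0)
P2 drop R (S beats it: A:9>5 B:11>9 D:7>2)
P1→{A,B,D} P2→{P,S,T}

IESDS → P1:{A,B,D} P2:{P,S,T}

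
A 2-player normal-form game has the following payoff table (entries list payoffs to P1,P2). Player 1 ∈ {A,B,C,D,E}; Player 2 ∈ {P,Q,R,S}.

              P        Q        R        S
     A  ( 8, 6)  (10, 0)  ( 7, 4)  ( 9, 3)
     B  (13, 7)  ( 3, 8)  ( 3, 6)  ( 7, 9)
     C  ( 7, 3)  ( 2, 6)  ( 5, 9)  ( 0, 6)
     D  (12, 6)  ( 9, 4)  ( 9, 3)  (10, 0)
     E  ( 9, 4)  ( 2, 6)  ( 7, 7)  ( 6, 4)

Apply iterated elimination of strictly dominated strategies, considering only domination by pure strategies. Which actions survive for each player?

P1 drop C (A beats it: P:8>7 Q:10>2 R:7>5 S:9>0)
P1 drop E (D beats it: P:12>9 Q:9>2 R:9>7 S:10>6)
P2 drop R (P beats it: A:6>4 B:7>6 D:6>3)
P1→{A,B,D} P2→{P,Q,S}

IESDS → P1:{A,B,D} P2:{P,Q,S}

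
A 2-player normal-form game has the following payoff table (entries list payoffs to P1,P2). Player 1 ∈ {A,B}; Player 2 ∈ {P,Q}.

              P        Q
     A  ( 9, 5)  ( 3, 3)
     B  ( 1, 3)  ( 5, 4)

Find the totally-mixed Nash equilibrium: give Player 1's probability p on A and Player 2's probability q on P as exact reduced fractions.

p=1/3, q=1/5

P1 indiff ⇒ q·9+(1-q)·3 = q·1+(1-q)·5 ⇒ q(8) = (1-q)(2) ⇒ q = 1/5
P2 indiff ⇒ p·5+(1-p)·3 = p·3+(1-p)·4 ⇒ p(2) = (1-p)(1) ⇒ p = 1/3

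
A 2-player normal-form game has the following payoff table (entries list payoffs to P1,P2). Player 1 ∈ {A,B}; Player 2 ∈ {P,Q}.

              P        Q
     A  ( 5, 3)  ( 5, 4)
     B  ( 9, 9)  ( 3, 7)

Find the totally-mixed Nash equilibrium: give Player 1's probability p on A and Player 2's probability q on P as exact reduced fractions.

(p,q) = (2/3, 1/3)

P1 indiff ⇒ q·5+(1-q)·5 = q·9+(1-q)·3 ⇒ q(-4) = (1-q)(-2) ⇒ q = 1/3
P2 indiff ⇒ p·3+(1-p)·9 = p·4+(1-p)·7 ⇒ p(-1) = (1-p)(-2) ⇒ p = 2/3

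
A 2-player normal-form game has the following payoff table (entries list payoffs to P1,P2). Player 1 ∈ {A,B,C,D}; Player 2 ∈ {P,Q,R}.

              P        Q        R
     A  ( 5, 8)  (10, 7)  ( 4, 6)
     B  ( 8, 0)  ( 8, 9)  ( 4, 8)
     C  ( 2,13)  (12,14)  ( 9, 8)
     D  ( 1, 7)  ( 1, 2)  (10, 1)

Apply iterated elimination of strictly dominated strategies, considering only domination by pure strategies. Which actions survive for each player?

P2 drop R (Q beats it: A:7>6 B:9>8 C:14>8 D:2>1)
P1 drop D (A beats it: P:5>1 Q:10>1)
P1→{A,B,C} P2→{P,Q}

Remaining: P1:{A,B,C} P2:{P,Q}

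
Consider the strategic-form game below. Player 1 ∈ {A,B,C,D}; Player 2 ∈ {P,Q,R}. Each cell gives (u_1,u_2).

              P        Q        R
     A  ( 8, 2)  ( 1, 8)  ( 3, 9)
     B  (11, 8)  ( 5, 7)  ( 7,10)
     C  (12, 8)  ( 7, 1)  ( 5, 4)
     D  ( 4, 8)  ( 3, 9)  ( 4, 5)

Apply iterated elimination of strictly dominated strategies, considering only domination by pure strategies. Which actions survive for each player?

IESDS → P1:{B,C} P2:{P,R}

P1 drop A (B beats it: P:11>8 Q:5>1 R:7>3)
P1 drop D (B beats it: P:11>4 Q:5>3 R:7>4)
P2 drop Q (P beats it: B:8>7 C:8>1)
P1→{B,C} P2→{P,R}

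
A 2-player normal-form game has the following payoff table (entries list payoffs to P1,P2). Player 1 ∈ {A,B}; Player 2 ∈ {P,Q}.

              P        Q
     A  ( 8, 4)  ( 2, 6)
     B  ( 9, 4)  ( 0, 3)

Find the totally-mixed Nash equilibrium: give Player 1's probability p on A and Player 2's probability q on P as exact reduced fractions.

P1 indiff ⇒ q·8+(1-q)·2 = q·9+(1-q)·0 ⇒ q(-1) = (1-q)(-2) ⇒ q = 2/3
P2 indiff ⇒ p·4+(1-p)·4 = p·6+(1-p)·3 ⇒ p(-2) = (1-p)(-1) ⇒ p = 1/3

P1 mixes 1/3 on A; P2 mixes 2/3 on P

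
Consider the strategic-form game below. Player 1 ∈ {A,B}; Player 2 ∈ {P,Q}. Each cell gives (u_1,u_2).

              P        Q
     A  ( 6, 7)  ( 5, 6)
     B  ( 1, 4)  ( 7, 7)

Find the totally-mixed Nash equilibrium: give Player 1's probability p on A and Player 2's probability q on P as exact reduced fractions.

P1 indiff ⇒ q·6+(1-q)·5 = q·1+(1-q)·7 ⇒ q(5) = (1-q)(2) ⇒ q = 2/7
P2 indiff ⇒ p·7+(1-p)·4 = p·6+(1-p)·7 ⇒ p(1) = (1-p)(3) ⇒ p = 3/4

(p,q) = (3/4, 2/7)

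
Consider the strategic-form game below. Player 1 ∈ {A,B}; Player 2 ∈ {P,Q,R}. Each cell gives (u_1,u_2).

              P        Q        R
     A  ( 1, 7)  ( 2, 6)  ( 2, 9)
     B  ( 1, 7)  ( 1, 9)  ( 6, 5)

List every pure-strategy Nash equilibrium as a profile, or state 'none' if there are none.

PSNE: ∅

(A,P): not NE [P2→R gives 9>7]
(A,Q): not NE [P2→R gives 9>6]
(A,R): not NE [P1→B gives 6>2]
(B,P): not NE [P2→Q gives 9>7]
(B,Q): not NE [P1→A gives 2>1]
(B,R): not NE [P2→Q gives 9>5]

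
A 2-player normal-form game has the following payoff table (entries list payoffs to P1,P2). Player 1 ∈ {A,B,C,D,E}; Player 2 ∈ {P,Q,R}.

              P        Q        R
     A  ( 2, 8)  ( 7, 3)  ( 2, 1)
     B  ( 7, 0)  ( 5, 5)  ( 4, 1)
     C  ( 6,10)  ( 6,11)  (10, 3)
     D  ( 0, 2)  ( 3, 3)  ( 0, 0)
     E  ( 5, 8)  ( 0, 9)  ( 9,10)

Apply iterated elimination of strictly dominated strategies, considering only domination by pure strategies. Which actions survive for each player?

Survivors P1:{A,B,C} P2:{P,Q}

P1 drop D (A beats it: P:2>0 Q:7>3 R:2>0)
P1 drop E (C beats it: P:6>5 Q:6>0 R:10>9)
P2 drop R (Q beats it: A:3>1 B:5>1 C:11>3)
P1→{A,B,C} P2→{P,Q}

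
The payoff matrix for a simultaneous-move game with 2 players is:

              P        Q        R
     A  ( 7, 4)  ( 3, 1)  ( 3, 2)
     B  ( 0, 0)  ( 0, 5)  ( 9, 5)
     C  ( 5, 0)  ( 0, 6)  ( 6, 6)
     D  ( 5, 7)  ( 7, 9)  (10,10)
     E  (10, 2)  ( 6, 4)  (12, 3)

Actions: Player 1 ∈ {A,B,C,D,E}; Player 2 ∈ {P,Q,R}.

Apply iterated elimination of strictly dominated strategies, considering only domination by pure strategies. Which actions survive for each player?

P1 drop A (E beats it: P:10>7 Q:6>3 R:12>3)
P1 drop B (D beats it: P:5>0 Q:7>0 R:10>9)
P1 drop C (E beats it: P:10>5 Q:6>0 R:12>6)
P2 drop P (Q beats it: D:9>7 E:4>2)
P1→{D,E} P2→{Q,R}

Remaining: P1:{D,E} P2:{Q,R}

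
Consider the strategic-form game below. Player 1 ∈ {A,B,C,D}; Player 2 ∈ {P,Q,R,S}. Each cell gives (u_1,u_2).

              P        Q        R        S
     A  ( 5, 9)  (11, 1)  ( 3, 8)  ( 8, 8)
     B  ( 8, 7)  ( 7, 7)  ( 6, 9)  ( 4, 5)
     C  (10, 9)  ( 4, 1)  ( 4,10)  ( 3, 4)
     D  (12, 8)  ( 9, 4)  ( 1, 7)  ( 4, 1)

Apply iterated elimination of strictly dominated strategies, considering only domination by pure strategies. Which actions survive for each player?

P2 drop Q (R beats it: A:8>1 B:9>7 C:10>1 D:7>4)
P2 drop S (P beats it: A:9>8 B:7>5 C:9>4 D:8>1)
P1 drop A (B beats it: P:8>5 R:6>3)
P1→{B,C,D} P2→{P,R}

Survivors P1:{B,C,D} P2:{P,R}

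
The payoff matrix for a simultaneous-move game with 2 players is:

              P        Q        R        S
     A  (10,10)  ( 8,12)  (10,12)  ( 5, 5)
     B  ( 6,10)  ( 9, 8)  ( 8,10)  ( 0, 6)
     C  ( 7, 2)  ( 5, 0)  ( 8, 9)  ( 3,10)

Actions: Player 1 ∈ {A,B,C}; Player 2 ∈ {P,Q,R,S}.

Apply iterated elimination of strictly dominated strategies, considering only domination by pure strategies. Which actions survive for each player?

Survivors P1:{A,B} P2:{P,Q,R}

P1 drop C (A beats it: P:10>7 Q:8>5 R:10>8 S:5>3)
P2 drop S (P beats it: A:10>5 B:10>6)
P1→{A,B} P2→{P,Q,R}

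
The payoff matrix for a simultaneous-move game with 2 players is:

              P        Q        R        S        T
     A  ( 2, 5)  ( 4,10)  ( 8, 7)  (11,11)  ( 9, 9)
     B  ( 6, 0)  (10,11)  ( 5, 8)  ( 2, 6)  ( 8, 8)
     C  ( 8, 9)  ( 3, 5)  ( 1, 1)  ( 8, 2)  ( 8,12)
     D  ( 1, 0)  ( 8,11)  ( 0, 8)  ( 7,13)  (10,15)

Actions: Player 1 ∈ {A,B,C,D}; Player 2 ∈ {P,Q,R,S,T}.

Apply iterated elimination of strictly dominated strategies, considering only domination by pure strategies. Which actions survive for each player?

IESDS → P1:{A,B,D} P2:{Q,S,T}

P2 drop P (T beats it: A:9>5 B:8>0 C:12>9 D:15>0)
P1 drop C (A beats it: Q:4>3 R:8>1 S:11>8 T:9>8)
P2 drop R (Q beats it: A:10>7 B:11>8 D:11>8)
P1→{A,B,D} P2→{Q,S,T}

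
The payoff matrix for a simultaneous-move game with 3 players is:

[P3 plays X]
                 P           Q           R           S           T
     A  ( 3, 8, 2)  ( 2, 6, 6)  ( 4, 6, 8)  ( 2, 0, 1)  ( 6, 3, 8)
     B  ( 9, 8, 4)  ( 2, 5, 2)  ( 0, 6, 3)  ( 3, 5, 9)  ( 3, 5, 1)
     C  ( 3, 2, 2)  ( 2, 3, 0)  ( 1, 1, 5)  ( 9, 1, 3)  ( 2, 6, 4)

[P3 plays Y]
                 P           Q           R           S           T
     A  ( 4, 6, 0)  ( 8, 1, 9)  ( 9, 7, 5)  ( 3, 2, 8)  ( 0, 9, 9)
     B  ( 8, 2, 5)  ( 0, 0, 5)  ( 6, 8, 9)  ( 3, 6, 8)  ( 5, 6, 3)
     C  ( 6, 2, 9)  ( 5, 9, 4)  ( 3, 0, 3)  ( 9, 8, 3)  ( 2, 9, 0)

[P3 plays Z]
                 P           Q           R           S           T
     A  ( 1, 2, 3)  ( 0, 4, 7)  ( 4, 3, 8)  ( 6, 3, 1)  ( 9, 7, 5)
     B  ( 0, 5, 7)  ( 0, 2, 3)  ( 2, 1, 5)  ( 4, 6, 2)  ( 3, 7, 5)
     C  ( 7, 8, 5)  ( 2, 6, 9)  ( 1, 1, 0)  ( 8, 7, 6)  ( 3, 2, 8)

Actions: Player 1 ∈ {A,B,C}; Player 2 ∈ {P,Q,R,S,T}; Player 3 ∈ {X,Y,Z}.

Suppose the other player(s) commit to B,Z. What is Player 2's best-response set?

u_2(P vs B,Z) = 5
u_2(Q vs B,Z) = 2
u_2(R vs B,Z) = 1
u_2(S vs B,Z) = 6
u_2(T vs B,Z) = 7
max payoff 7 at {T}

argmax u_2 = {T}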